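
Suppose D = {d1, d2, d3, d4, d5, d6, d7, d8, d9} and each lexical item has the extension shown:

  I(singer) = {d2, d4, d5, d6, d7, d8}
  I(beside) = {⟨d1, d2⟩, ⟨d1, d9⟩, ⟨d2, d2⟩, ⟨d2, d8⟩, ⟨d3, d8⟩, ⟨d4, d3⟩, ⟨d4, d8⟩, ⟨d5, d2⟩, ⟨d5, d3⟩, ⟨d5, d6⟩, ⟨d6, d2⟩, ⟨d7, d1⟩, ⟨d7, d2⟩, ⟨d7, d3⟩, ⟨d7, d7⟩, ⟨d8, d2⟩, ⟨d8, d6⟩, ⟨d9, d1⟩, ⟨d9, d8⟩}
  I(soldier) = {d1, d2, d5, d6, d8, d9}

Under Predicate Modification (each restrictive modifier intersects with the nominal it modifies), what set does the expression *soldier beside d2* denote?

⟦beside d2⟧ = {x : ⟨x, d2⟩ ∈ ⟦beside⟧} = {d1, d2, d5, d6, d7, d8}
⟦soldier⟧ = {d1, d2, d5, d6, d8, d9}
… ∩ ⟦beside d2⟧ = {d1, d2, d5, d6, d8, d9} ∩ {d1, d2, d5, d6, d7, d8} = {d1, d2, d5, d6, d8}
So ⟦soldier beside d2⟧ = {d1, d2, d5, d6, d8}.

{d1, d2, d5, d6, d8}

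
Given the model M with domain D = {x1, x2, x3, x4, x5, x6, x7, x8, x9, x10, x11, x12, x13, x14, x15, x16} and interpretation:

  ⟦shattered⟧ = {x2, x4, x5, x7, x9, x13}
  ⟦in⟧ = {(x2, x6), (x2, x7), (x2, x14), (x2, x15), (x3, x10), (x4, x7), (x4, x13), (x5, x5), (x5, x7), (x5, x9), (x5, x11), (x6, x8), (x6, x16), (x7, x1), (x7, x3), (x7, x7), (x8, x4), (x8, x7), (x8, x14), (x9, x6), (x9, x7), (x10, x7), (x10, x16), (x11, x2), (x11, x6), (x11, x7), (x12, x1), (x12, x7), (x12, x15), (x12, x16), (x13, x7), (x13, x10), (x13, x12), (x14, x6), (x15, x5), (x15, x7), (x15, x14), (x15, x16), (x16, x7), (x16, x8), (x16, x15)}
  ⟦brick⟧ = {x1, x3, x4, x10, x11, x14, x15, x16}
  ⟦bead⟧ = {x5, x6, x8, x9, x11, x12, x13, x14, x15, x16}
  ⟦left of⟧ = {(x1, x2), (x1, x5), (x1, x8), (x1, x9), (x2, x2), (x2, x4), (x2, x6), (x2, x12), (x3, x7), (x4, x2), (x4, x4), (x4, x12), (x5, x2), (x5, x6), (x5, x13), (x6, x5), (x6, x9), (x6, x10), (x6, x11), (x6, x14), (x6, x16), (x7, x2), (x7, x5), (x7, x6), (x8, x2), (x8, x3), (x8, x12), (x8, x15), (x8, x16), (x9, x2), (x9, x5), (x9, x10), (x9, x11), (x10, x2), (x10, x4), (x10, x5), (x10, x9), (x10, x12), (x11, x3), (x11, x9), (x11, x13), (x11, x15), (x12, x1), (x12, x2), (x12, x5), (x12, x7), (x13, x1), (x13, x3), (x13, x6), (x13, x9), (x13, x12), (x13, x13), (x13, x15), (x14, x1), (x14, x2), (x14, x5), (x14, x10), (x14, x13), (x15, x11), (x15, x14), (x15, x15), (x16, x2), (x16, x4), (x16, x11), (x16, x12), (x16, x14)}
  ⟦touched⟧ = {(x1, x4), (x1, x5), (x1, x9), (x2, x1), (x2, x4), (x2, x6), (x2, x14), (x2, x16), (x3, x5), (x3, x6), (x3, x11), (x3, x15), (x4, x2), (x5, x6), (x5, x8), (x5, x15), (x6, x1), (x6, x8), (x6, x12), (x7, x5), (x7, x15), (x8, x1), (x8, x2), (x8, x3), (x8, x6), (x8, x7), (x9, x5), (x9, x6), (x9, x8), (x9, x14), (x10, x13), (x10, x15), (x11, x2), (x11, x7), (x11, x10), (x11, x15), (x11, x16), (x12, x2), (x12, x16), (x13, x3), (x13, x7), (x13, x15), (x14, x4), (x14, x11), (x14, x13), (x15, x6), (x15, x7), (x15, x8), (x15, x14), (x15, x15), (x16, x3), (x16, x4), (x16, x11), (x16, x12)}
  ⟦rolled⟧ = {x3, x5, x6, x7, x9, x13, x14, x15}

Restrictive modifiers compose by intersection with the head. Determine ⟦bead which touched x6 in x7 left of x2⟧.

{x5, x8, x9}

⟦which touched x6⟧ = {x : ⟨x, x6⟩ ∈ ⟦touched⟧} = {x2, x3, x5, x8, x9, x15}
⟦in x7⟧ = {x : ⟨x, x7⟩ ∈ ⟦in⟧} = {x2, x4, x5, x7, x8, x9, x10, x11, x12, x13, x15, x16}
⟦left of x2⟧ = {x : ⟨x, x2⟩ ∈ ⟦left of⟧} = {x1, x2, x4, x5, x7, x8, x9, x10, x12, x14, x16}
⟦bead⟧ = {x5, x6, x8, x9, x11, x12, x13, x14, x15, x16}
… ∩ ⟦which touched x6⟧ = {x5, x6, x8, x9, x11, x12, x13, x14, x15, x16} ∩ {x2, x3, x5, x8, x9, x15} = {x5, x8, x9, x15}
… ∩ ⟦in x7⟧ = {x5, x8, x9, x15} ∩ {x2, x4, x5, x7, x8, x9, x10, x11, x12, x13, x15, x16} = {x5, x8, x9, x15}
… ∩ ⟦left of x2⟧ = {x5, x8, x9, x15} ∩ {x1, x2, x4, x5, x7, x8, x9, x10, x12, x14, x16} = {x5, x8, x9}
So ⟦bead which touched x6 in x7 left of x2⟧ = {x5, x8, x9}.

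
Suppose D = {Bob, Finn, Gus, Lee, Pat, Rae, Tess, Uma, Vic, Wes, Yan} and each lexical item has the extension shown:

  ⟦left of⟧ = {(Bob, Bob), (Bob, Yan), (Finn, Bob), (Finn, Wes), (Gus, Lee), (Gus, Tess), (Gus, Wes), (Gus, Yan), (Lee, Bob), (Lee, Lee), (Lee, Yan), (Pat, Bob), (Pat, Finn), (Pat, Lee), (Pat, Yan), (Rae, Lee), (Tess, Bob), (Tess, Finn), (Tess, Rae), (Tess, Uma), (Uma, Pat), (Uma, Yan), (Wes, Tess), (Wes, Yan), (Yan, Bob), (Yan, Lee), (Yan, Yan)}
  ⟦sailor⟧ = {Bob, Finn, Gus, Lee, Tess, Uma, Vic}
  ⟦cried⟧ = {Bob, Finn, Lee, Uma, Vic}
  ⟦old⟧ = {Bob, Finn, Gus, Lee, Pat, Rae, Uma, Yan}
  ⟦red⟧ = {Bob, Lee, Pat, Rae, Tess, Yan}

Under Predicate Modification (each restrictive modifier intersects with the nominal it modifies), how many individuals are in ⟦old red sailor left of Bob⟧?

2

⟦left of Bob⟧ = {x : ⟨x, Bob⟩ ∈ ⟦left of⟧} = {Bob, Finn, Lee, Pat, Tess, Yan}
⟦sailor⟧ = {Bob, Finn, Gus, Lee, Tess, Uma, Vic}
… ∩ ⟦left of Bob⟧ = {Bob, Finn, Gus, Lee, Tess, Uma, Vic} ∩ {Bob, Finn, Lee, Pat, Tess, Yan} = {Bob, Finn, Lee, Tess}
… ∩ ⟦old⟧ = {Bob, Finn, Lee, Tess} ∩ {Bob, Finn, Gus, Lee, Pat, Rae, Uma, Yan} = {Bob, Finn, Lee}
… ∩ ⟦red⟧ = {Bob, Finn, Lee} ∩ {Bob, Lee, Pat, Rae, Tess, Yan} = {Bob, Lee}
⟦old red sailor left of Bob⟧ = {Bob, Lee}, so the cardinality is 2.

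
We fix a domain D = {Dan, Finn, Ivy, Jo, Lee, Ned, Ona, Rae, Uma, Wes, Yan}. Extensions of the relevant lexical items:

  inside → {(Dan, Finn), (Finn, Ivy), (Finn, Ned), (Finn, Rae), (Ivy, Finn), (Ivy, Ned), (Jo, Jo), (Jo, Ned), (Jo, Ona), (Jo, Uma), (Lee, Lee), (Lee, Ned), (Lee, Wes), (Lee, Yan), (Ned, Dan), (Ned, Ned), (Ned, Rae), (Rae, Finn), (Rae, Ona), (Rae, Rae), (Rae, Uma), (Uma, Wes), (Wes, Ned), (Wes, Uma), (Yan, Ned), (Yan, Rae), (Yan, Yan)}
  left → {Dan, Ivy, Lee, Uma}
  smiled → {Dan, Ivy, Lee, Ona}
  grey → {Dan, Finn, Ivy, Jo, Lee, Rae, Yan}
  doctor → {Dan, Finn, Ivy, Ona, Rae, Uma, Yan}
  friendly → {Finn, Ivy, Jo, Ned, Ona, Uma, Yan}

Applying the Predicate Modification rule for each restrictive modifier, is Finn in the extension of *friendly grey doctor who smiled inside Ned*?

no

⟦who smiled⟧ = ⟦smiled⟧ = {Dan, Ivy, Lee, Ona}
⟦inside Ned⟧ = {x : ⟨x, Ned⟩ ∈ ⟦inside⟧} = {Finn, Ivy, Jo, Lee, Ned, Wes, Yan}
⟦doctor⟧ = {Dan, Finn, Ivy, Ona, Rae, Uma, Yan}
… ∩ ⟦who smiled⟧ = {Dan, Finn, Ivy, Ona, Rae, Uma, Yan} ∩ {Dan, Ivy, Lee, Ona} = {Dan, Ivy, Ona}
… ∩ ⟦inside Ned⟧ = {Dan, Ivy, Ona} ∩ {Finn, Ivy, Jo, Lee, Ned, Wes, Yan} = {Ivy}
… ∩ ⟦friendly⟧ = {Ivy} ∩ {Finn, Ivy, Jo, Ned, Ona, Uma, Yan} = {Ivy}
… ∩ ⟦grey⟧ = {Ivy} ∩ {Dan, Finn, Ivy, Jo, Lee, Rae, Yan} = {Ivy}
⟦friendly grey doctor who smiled inside Ned⟧ = {Ivy}; Finn ∉ this set.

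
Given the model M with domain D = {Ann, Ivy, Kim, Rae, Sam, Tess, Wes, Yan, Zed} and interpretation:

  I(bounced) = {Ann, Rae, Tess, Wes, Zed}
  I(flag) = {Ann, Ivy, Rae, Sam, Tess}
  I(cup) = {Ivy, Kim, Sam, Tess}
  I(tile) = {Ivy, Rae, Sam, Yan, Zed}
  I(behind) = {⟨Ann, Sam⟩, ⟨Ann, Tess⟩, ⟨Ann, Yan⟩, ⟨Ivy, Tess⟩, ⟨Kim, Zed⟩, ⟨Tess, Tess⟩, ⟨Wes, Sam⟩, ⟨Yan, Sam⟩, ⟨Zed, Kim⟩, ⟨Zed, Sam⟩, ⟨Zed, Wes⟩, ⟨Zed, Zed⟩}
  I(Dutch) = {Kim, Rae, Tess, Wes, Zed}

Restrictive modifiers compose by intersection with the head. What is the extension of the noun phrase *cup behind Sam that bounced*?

⟦behind Sam⟧ = {x : ⟨x, Sam⟩ ∈ ⟦behind⟧} = {Ann, Wes, Yan, Zed}
⟦that bounced⟧ = ⟦bounced⟧ = {Ann, Rae, Tess, Wes, Zed}
⟦cup⟧ = {Ivy, Kim, Sam, Tess}
… ∩ ⟦behind Sam⟧ = {Ivy, Kim, Sam, Tess} ∩ {Ann, Wes, Yan, Zed} = ∅
… ∩ ⟦that bounced⟧ = ∅ ∩ {Ann, Rae, Tess, Wes, Zed} = ∅
So ⟦cup behind Sam that bounced⟧ = ∅.

∅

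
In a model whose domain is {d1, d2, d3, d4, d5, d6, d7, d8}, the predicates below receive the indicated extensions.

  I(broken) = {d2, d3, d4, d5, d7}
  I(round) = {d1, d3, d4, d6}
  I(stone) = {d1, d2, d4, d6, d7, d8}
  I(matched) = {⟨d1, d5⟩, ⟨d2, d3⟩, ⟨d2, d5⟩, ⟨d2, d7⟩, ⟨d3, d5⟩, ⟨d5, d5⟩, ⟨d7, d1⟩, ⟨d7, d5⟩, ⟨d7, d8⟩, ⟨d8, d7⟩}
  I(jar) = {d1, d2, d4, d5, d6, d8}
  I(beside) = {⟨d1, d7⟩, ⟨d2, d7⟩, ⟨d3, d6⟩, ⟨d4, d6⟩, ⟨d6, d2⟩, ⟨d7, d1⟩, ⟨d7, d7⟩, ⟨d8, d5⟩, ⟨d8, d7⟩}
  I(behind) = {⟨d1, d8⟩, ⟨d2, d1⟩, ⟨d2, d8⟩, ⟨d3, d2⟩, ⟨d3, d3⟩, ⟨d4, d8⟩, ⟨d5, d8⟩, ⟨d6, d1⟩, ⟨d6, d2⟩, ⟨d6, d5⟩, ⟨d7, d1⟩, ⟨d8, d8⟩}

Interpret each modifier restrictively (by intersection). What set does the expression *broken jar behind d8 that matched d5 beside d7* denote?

⟦behind d8⟧ = {x : ⟨x, d8⟩ ∈ ⟦behind⟧} = {d1, d2, d4, d5, d8}
⟦that matched d5⟧ = {x : ⟨x, d5⟩ ∈ ⟦matched⟧} = {d1, d2, d3, d5, d7}
⟦beside d7⟧ = {x : ⟨x, d7⟩ ∈ ⟦beside⟧} = {d1, d2, d7, d8}
⟦jar⟧ = {d1, d2, d4, d5, d6, d8}
… ∩ ⟦behind d8⟧ = {d1, d2, d4, d5, d6, d8} ∩ {d1, d2, d4, d5, d8} = {d1, d2, d4, d5, d8}
… ∩ ⟦that matched d5⟧ = {d1, d2, d4, d5, d8} ∩ {d1, d2, d3, d5, d7} = {d1, d2, d5}
… ∩ ⟦beside d7⟧ = {d1, d2, d5} ∩ {d1, d2, d7, d8} = {d1, d2}
… ∩ ⟦broken⟧ = {d1, d2} ∩ {d2, d3, d4, d5, d7} = {d2}
So ⟦broken jar behind d8 that matched d5 beside d7⟧ = {d2}.

{d2}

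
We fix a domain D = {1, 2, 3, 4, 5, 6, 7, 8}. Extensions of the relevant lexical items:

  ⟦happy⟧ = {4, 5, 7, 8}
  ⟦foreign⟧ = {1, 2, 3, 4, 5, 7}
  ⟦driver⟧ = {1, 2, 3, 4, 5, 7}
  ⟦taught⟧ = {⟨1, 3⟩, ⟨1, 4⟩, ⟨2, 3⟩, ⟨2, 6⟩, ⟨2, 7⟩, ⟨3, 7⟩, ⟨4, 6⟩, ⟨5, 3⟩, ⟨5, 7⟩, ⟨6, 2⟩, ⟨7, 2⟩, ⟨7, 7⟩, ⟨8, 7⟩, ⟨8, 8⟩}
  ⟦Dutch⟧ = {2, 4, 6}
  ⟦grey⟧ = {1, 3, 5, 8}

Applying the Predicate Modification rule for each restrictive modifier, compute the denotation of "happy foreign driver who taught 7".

{5, 7}

⟦who taught 7⟧ = {x : ⟨x, 7⟩ ∈ ⟦taught⟧} = {2, 3, 5, 7, 8}
⟦driver⟧ = {1, 2, 3, 4, 5, 7}
… ∩ ⟦who taught 7⟧ = {1, 2, 3, 4, 5, 7} ∩ {2, 3, 5, 7, 8} = {2, 3, 5, 7}
… ∩ ⟦happy⟧ = {2, 3, 5, 7} ∩ {4, 5, 7, 8} = {5, 7}
… ∩ ⟦foreign⟧ = {5, 7} ∩ {1, 2, 3, 4, 5, 7} = {5, 7}
So ⟦happy foreign driver who taught 7⟧ = {5, 7}.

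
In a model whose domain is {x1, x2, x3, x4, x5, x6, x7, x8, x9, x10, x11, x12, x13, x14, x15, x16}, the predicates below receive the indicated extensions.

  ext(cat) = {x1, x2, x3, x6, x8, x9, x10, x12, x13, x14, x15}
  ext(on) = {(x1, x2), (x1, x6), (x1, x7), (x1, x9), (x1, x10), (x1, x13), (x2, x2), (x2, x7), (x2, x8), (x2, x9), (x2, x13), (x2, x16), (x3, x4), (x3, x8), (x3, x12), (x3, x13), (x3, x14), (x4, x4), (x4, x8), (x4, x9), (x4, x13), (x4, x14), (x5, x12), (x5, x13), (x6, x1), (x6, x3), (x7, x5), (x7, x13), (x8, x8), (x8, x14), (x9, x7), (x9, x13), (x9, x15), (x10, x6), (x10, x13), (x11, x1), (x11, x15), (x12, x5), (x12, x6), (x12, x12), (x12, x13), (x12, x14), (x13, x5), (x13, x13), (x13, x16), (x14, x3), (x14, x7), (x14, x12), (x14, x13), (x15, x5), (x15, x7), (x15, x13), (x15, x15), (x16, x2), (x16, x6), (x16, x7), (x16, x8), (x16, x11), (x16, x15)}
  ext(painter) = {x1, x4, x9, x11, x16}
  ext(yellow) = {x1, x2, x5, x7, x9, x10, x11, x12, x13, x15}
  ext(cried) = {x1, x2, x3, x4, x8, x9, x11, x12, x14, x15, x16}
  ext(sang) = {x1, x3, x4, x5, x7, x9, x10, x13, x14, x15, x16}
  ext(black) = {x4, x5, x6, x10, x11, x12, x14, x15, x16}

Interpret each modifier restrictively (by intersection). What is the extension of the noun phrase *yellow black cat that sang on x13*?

{x10, x15}

⟦that sang⟧ = ⟦sang⟧ = {x1, x3, x4, x5, x7, x9, x10, x13, x14, x15, x16}
⟦on x13⟧ = {x : ⟨x, x13⟩ ∈ ⟦on⟧} = {x1, x2, x3, x4, x5, x7, x9, x10, x12, x13, x14, x15}
⟦cat⟧ = {x1, x2, x3, x6, x8, x9, x10, x12, x13, x14, x15}
… ∩ ⟦that sang⟧ = {x1, x2, x3, x6, x8, x9, x10, x12, x13, x14, x15} ∩ {x1, x3, x4, x5, x7, x9, x10, x13, x14, x15, x16} = {x1, x3, x9, x10, x13, x14, x15}
… ∩ ⟦on x13⟧ = {x1, x3, x9, x10, x13, x14, x15} ∩ {x1, x2, x3, x4, x5, x7, x9, x10, x12, x13, x14, x15} = {x1, x3, x9, x10, x13, x14, x15}
… ∩ ⟦yellow⟧ = {x1, x3, x9, x10, x13, x14, x15} ∩ {x1, x2, x5, x7, x9, x10, x11, x12, x13, x15} = {x1, x9, x10, x13, x15}
… ∩ ⟦black⟧ = {x1, x9, x10, x13, x15} ∩ {x4, x5, x6, x10, x11, x12, x14, x15, x16} = {x10, x15}
So ⟦yellow black cat that sang on x13⟧ = {x10, x15}.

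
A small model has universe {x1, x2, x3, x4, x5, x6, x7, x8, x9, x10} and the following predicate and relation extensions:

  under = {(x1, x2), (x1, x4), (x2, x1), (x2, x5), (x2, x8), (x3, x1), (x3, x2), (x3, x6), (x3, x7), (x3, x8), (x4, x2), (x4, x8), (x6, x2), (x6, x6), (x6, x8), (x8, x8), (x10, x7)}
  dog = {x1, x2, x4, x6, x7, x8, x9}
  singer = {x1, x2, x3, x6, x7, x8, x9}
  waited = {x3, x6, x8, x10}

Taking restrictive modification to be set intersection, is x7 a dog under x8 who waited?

no

⟦under x8⟧ = {x : ⟨x, x8⟩ ∈ ⟦under⟧} = {x2, x3, x4, x6, x8}
⟦who waited⟧ = ⟦waited⟧ = {x3, x6, x8, x10}
⟦dog⟧ = {x1, x2, x4, x6, x7, x8, x9}
… ∩ ⟦under x8⟧ = {x1, x2, x4, x6, x7, x8, x9} ∩ {x2, x3, x4, x6, x8} = {x2, x4, x6, x8}
… ∩ ⟦who waited⟧ = {x2, x4, x6, x8} ∩ {x3, x6, x8, x10} = {x6, x8}
⟦dog under x8 who waited⟧ = {x6, x8}; x7 ∉ this set.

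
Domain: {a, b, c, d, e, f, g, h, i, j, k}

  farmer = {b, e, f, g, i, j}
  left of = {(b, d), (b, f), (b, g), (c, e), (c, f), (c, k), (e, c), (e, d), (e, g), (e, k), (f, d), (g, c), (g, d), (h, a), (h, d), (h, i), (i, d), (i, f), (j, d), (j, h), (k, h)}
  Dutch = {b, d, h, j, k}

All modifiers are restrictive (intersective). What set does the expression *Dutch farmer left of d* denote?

{b, j}

⟦left of d⟧ = {x : ⟨x, d⟩ ∈ ⟦left of⟧} = {b, e, f, g, h, i, j}
⟦farmer⟧ = {b, e, f, g, i, j}
… ∩ ⟦left of d⟧ = {b, e, f, g, i, j} ∩ {b, e, f, g, h, i, j} = {b, e, f, g, i, j}
… ∩ ⟦Dutch⟧ = {b, e, f, g, i, j} ∩ {b, d, h, j, k} = {b, j}
So ⟦Dutch farmer left of d⟧ = {b, j}.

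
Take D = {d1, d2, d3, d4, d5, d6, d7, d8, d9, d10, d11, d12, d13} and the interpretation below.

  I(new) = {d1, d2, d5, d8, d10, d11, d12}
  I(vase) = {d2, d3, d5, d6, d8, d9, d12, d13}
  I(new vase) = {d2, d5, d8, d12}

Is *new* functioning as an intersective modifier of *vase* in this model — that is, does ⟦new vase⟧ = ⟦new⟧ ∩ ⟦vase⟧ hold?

⟦new⟧ ∩ ⟦vase⟧ = {d1, d2, d5, d8, d10, d11, d12} ∩ {d2, d3, d5, d6, d8, d9, d12, d13} = {d2, d5, d8, d12}
Observed ⟦new vase⟧ = {d2, d5, d8, d12}.
These coincide, so the modifier is intersective here.

yes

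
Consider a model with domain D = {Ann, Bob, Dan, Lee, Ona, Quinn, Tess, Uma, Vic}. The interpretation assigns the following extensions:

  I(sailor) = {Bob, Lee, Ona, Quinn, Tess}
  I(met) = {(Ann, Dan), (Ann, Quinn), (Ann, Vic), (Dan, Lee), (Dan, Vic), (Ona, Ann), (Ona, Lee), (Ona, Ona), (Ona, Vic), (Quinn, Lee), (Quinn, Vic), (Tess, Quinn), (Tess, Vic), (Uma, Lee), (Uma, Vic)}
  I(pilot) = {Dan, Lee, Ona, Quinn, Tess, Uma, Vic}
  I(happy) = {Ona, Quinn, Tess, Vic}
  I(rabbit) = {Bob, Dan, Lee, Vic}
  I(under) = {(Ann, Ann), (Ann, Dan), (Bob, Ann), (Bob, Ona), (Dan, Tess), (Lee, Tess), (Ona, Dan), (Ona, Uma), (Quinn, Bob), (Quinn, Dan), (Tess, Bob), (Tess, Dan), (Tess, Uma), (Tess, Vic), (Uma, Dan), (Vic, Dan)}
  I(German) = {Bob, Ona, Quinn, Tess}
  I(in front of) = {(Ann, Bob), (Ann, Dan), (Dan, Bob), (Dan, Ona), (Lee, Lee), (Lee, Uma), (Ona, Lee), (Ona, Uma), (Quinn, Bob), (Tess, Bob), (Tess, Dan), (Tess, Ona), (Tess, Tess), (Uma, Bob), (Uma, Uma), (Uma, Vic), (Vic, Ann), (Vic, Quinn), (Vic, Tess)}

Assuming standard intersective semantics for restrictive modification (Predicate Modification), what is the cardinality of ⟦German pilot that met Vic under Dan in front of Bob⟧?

⟦that met Vic⟧ = {x : ⟨x, Vic⟩ ∈ ⟦met⟧} = {Ann, Dan, Ona, Quinn, Tess, Uma}
⟦under Dan⟧ = {x : ⟨x, Dan⟩ ∈ ⟦under⟧} = {Ann, Ona, Quinn, Tess, Uma, Vic}
⟦in front of Bob⟧ = {x : ⟨x, Bob⟩ ∈ ⟦in front of⟧} = {Ann, Dan, Quinn, Tess, Uma}
⟦pilot⟧ = {Dan, Lee, Ona, Quinn, Tess, Uma, Vic}
… ∩ ⟦that met Vic⟧ = {Dan, Lee, Ona, Quinn, Tess, Uma, Vic} ∩ {Ann, Dan, Ona, Quinn, Tess, Uma} = {Dan, Ona, Quinn, Tess, Uma}
… ∩ ⟦under Dan⟧ = {Dan, Ona, Quinn, Tess, Uma} ∩ {Ann, Ona, Quinn, Tess, Uma, Vic} = {Ona, Quinn, Tess, Uma}
… ∩ ⟦in front of Bob⟧ = {Ona, Quinn, Tess, Uma} ∩ {Ann, Dan, Quinn, Tess, Uma} = {Quinn, Tess, Uma}
… ∩ ⟦German⟧ = {Quinn, Tess, Uma} ∩ {Bob, Ona, Quinn, Tess} = {Quinn, Tess}
⟦German pilot that met Vic under Dan in front of Bob⟧ = {Quinn, Tess}, so the cardinality is 2.

2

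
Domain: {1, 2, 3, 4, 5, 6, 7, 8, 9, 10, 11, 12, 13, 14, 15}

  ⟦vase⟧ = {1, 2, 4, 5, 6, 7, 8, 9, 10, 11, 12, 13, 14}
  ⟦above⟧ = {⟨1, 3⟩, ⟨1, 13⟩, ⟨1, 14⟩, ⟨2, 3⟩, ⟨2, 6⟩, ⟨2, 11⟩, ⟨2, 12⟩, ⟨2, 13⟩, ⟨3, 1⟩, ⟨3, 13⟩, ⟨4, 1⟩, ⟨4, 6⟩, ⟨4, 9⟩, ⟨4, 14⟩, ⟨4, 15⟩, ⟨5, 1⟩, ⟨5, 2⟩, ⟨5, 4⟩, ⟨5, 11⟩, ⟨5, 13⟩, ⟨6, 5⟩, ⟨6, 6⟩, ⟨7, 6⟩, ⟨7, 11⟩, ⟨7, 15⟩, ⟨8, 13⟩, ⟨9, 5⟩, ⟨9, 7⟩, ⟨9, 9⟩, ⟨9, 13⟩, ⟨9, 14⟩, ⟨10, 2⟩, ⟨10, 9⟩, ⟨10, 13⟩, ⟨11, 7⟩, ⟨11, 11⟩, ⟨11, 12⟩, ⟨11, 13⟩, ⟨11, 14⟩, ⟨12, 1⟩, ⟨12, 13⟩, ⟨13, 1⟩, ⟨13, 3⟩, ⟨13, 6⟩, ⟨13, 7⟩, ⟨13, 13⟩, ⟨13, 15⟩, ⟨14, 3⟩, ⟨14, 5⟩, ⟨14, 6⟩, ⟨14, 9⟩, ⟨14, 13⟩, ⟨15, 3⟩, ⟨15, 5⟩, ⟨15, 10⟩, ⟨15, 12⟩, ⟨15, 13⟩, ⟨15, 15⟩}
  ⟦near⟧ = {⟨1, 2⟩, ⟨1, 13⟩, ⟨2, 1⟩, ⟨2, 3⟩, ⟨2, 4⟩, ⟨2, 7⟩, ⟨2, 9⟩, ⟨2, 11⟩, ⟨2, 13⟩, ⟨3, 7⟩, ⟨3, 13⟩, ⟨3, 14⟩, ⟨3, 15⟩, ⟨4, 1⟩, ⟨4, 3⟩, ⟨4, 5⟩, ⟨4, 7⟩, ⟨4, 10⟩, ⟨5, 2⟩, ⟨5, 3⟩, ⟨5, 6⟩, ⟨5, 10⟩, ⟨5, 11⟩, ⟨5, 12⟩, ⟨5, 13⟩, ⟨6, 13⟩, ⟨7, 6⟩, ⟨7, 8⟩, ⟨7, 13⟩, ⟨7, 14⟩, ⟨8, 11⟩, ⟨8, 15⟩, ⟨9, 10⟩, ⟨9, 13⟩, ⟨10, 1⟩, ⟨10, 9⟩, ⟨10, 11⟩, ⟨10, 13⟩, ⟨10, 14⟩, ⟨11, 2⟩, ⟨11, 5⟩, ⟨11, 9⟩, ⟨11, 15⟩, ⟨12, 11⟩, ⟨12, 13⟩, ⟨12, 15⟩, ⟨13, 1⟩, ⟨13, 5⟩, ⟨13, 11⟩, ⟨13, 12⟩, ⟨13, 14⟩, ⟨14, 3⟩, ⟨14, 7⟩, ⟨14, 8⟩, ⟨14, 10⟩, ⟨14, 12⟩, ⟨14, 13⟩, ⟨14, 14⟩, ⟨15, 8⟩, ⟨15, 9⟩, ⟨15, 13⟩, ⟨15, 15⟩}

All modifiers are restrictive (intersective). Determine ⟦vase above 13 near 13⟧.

⟦above 13⟧ = {x : ⟨x, 13⟩ ∈ ⟦above⟧} = {1, 2, 3, 5, 8, 9, 10, 11, 12, 13, 14, 15}
⟦near 13⟧ = {x : ⟨x, 13⟩ ∈ ⟦near⟧} = {1, 2, 3, 5, 6, 7, 9, 10, 12, 14, 15}
⟦vase⟧ = {1, 2, 4, 5, 6, 7, 8, 9, 10, 11, 12, 13, 14}
… ∩ ⟦above 13⟧ = {1, 2, 4, 5, 6, 7, 8, 9, 10, 11, 12, 13, 14} ∩ {1, 2, 3, 5, 8, 9, 10, 11, 12, 13, 14, 15} = {1, 2, 5, 8, 9, 10, 11, 12, 13, 14}
… ∩ ⟦near 13⟧ = {1, 2, 5, 8, 9, 10, 11, 12, 13, 14} ∩ {1, 2, 3, 5, 6, 7, 9, 10, 12, 14, 15} = {1, 2, 5, 9, 10, 12, 14}
So ⟦vase above 13 near 13⟧ = {1, 2, 5, 9, 10, 12, 14}.

{1, 2, 5, 9, 10, 12, 14}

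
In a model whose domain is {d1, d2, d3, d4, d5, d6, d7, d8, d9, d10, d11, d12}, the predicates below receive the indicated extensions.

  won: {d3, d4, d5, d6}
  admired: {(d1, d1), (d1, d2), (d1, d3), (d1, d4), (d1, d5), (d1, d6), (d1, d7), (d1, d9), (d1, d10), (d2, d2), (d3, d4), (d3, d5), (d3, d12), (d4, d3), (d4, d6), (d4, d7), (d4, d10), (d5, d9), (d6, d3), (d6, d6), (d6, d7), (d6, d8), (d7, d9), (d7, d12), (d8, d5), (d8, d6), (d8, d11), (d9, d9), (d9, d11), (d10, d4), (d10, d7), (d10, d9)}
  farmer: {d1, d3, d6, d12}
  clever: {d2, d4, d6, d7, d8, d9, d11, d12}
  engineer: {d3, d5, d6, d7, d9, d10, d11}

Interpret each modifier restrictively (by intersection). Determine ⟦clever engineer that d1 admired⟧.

⟦that d1 admired⟧ = {x : ⟨d1, x⟩ ∈ ⟦admired⟧} = {d1, d2, d3, d4, d5, d6, d7, d9, d10}
⟦engineer⟧ = {d3, d5, d6, d7, d9, d10, d11}
… ∩ ⟦that d1 admired⟧ = {d3, d5, d6, d7, d9, d10, d11} ∩ {d1, d2, d3, d4, d5, d6, d7, d9, d10} = {d3, d5, d6, d7, d9, d10}
… ∩ ⟦clever⟧ = {d3, d5, d6, d7, d9, d10} ∩ {d2, d4, d6, d7, d8, d9, d11, d12} = {d6, d7, d9}
So ⟦clever engineer that d1 admired⟧ = {d6, d7, d9}.

{d6, d7, d9}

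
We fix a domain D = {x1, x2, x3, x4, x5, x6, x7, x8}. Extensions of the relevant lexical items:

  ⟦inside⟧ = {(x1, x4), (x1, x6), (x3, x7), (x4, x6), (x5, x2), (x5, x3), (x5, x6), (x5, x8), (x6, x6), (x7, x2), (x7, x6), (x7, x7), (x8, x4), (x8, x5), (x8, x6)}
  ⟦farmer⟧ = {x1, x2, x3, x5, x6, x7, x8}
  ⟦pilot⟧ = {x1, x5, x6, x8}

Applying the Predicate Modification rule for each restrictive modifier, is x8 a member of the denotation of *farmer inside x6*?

⟦inside x6⟧ = {x : ⟨x, x6⟩ ∈ ⟦inside⟧} = {x1, x4, x5, x6, x7, x8}
⟦farmer⟧ = {x1, x2, x3, x5, x6, x7, x8}
… ∩ ⟦inside x6⟧ = {x1, x2, x3, x5, x6, x7, x8} ∩ {x1, x4, x5, x6, x7, x8} = {x1, x5, x6, x7, x8}
⟦farmer inside x6⟧ = {x1, x5, x6, x7, x8}; x8 ∈ this set.

yes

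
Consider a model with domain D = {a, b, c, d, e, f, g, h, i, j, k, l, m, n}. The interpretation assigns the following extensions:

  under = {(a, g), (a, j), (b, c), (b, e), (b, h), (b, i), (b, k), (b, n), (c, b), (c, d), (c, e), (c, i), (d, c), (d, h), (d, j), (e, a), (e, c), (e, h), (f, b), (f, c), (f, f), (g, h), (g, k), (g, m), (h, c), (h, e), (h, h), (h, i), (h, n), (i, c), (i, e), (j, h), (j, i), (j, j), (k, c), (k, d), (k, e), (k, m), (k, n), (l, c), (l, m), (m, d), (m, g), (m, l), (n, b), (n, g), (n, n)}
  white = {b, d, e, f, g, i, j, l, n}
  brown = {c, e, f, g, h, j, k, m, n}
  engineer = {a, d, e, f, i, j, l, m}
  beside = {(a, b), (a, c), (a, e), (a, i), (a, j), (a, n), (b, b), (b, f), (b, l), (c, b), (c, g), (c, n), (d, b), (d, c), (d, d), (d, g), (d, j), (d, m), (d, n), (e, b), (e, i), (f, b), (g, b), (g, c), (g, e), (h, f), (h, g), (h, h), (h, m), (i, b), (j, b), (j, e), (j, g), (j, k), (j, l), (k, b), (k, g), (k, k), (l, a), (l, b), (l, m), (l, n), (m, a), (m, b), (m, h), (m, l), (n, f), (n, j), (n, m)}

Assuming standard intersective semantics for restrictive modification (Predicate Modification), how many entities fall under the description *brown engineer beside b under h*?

⟦beside b⟧ = {x : ⟨x, b⟩ ∈ ⟦beside⟧} = {a, b, c, d, e, f, g, i, j, k, l, m}
⟦under h⟧ = {x : ⟨x, h⟩ ∈ ⟦under⟧} = {b, d, e, g, h, j}
⟦engineer⟧ = {a, d, e, f, i, j, l, m}
… ∩ ⟦beside b⟧ = {a, d, e, f, i, j, l, m} ∩ {a, b, c, d, e, f, g, i, j, k, l, m} = {a, d, e, f, i, j, l, m}
… ∩ ⟦under h⟧ = {a, d, e, f, i, j, l, m} ∩ {b, d, e, g, h, j} = {d, e, j}
… ∩ ⟦brown⟧ = {d, e, j} ∩ {c, e, f, g, h, j, k, m, n} = {e, j}
⟦brown engineer beside b under h⟧ = {e, j}, so the cardinality is 2.

2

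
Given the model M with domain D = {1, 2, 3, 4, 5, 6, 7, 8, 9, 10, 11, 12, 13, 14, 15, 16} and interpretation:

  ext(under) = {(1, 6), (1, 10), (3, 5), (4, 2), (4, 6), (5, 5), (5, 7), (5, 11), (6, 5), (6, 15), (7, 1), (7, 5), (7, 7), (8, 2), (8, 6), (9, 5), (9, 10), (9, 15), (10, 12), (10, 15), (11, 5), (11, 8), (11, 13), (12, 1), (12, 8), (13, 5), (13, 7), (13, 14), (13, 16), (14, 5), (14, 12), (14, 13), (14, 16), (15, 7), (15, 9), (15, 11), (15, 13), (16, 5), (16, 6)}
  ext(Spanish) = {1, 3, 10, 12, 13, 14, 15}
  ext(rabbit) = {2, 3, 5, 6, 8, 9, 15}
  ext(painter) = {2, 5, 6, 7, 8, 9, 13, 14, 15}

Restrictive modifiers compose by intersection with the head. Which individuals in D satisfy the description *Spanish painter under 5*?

{13, 14}

⟦under 5⟧ = {x : ⟨x, 5⟩ ∈ ⟦under⟧} = {3, 5, 6, 7, 9, 11, 13, 14, 16}
⟦painter⟧ = {2, 5, 6, 7, 8, 9, 13, 14, 15}
… ∩ ⟦under 5⟧ = {2, 5, 6, 7, 8, 9, 13, 14, 15} ∩ {3, 5, 6, 7, 9, 11, 13, 14, 16} = {5, 6, 7, 9, 13, 14}
… ∩ ⟦Spanish⟧ = {5, 6, 7, 9, 13, 14} ∩ {1, 3, 10, 12, 13, 14, 15} = {13, 14}
So ⟦Spanish painter under 5⟧ = {13, 14}.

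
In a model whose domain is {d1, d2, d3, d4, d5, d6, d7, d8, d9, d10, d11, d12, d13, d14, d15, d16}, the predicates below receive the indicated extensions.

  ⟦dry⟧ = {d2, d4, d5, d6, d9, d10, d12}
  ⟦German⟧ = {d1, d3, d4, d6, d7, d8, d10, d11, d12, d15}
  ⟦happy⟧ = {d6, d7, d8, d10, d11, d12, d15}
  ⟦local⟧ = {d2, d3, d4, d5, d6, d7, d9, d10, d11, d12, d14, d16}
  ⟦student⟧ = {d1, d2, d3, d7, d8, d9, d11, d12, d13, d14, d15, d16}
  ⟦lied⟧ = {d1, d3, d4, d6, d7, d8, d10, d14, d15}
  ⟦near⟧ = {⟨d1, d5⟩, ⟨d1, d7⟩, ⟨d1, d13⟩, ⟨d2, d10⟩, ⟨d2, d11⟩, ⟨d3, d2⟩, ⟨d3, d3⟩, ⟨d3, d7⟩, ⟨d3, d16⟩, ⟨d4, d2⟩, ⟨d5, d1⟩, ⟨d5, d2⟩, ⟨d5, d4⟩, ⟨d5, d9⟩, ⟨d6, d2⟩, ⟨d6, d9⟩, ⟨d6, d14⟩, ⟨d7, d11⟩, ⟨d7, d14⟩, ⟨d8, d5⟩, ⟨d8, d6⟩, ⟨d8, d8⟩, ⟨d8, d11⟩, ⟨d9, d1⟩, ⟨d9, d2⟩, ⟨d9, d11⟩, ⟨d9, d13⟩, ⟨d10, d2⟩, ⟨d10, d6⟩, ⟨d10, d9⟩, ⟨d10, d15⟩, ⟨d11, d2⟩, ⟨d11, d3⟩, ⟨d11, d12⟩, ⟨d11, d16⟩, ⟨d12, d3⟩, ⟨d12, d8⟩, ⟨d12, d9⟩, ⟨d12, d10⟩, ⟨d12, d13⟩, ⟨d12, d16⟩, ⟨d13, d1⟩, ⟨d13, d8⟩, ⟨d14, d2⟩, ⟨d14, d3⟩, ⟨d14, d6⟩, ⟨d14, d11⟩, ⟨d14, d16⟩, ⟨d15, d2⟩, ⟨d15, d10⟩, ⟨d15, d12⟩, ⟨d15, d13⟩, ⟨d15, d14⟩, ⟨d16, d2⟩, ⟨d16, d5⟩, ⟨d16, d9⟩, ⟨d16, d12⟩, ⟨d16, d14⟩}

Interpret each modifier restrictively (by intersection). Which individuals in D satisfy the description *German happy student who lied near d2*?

⟦who lied⟧ = ⟦lied⟧ = {d1, d3, d4, d6, d7, d8, d10, d14, d15}
⟦near d2⟧ = {x : ⟨x, d2⟩ ∈ ⟦near⟧} = {d3, d4, d5, d6, d9, d10, d11, d14, d15, d16}
⟦student⟧ = {d1, d2, d3, d7, d8, d9, d11, d12, d13, d14, d15, d16}
… ∩ ⟦who lied⟧ = {d1, d2, d3, d7, d8, d9, d11, d12, d13, d14, d15, d16} ∩ {d1, d3, d4, d6, d7, d8, d10, d14, d15} = {d1, d3, d7, d8, d14, d15}
… ∩ ⟦near d2⟧ = {d1, d3, d7, d8, d14, d15} ∩ {d3, d4, d5, d6, d9, d10, d11, d14, d15, d16} = {d3, d14, d15}
… ∩ ⟦German⟧ = {d3, d14, d15} ∩ {d1, d3, d4, d6, d7, d8, d10, d11, d12, d15} = {d3, d15}
… ∩ ⟦happy⟧ = {d3, d15} ∩ {d6, d7, d8, d10, d11, d12, d15} = {d15}
So ⟦German happy student who lied near d2⟧ = {d15}.

{d15}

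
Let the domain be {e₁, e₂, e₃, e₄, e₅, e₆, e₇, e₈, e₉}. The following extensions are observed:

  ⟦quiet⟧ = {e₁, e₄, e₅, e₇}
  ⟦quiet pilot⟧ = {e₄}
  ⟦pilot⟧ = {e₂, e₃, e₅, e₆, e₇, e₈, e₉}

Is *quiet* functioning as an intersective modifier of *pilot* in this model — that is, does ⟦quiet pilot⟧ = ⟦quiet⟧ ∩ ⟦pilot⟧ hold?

⟦quiet⟧ ∩ ⟦pilot⟧ = {e₁, e₄, e₅, e₇} ∩ {e₂, e₃, e₅, e₆, e₇, e₈, e₉} = {e₅, e₇}
Observed ⟦quiet pilot⟧ = {e₄}.
These differ, so the modifier is not intersective in this model.

no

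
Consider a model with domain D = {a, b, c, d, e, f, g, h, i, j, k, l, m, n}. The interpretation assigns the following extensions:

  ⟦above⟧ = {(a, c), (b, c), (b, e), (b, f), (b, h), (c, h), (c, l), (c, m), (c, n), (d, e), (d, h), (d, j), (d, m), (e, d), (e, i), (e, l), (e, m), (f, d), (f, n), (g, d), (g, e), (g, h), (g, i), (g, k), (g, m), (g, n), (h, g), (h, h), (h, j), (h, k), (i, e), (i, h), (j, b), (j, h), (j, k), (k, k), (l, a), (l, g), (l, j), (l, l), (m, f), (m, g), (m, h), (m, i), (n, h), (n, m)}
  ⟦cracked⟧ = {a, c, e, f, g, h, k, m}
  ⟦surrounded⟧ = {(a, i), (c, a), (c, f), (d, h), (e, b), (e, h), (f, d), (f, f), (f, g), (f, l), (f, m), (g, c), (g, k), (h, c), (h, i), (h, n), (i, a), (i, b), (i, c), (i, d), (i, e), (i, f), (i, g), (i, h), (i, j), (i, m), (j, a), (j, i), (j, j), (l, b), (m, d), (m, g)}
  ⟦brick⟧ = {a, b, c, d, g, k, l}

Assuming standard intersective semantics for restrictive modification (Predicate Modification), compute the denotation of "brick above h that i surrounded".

{b, c, d, g}

⟦above h⟧ = {x : ⟨x, h⟩ ∈ ⟦above⟧} = {b, c, d, g, h, i, j, m, n}
⟦that i surrounded⟧ = {x : ⟨i, x⟩ ∈ ⟦surrounded⟧} = {a, b, c, d, e, f, g, h, j, m}
⟦brick⟧ = {a, b, c, d, g, k, l}
… ∩ ⟦above h⟧ = {a, b, c, d, g, k, l} ∩ {b, c, d, g, h, i, j, m, n} = {b, c, d, g}
… ∩ ⟦that i surrounded⟧ = {b, c, d, g} ∩ {a, b, c, d, e, f, g, h, j, m} = {b, c, d, g}
So ⟦brick above h that i surrounded⟧ = {b, c, d, g}.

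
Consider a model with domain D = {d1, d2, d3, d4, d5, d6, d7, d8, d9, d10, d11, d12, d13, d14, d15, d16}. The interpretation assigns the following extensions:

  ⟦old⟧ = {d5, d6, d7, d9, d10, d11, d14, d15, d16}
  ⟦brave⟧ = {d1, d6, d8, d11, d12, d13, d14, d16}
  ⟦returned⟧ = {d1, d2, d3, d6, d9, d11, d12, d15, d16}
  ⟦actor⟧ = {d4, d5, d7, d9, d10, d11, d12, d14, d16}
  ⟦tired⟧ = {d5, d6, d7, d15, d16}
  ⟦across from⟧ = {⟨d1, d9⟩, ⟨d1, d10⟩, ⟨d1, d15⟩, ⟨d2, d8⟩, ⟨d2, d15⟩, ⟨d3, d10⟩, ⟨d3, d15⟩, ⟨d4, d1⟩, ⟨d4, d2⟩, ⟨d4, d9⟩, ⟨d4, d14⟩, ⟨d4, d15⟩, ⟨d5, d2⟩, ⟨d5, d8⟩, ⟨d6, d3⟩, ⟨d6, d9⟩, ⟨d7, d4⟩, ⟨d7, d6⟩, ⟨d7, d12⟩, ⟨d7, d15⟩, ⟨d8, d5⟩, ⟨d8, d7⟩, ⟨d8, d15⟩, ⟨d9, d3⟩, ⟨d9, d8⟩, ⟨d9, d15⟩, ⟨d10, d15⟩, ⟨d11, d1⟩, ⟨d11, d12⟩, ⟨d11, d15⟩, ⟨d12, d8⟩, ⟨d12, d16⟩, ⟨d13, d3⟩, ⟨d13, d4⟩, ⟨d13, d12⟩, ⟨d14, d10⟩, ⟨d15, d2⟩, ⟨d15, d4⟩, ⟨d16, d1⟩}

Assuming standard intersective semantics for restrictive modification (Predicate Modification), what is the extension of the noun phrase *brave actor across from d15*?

{d11}

⟦across from d15⟧ = {x : ⟨x, d15⟩ ∈ ⟦across from⟧} = {d1, d2, d3, d4, d7, d8, d9, d10, d11}
⟦actor⟧ = {d4, d5, d7, d9, d10, d11, d12, d14, d16}
… ∩ ⟦across from d15⟧ = {d4, d5, d7, d9, d10, d11, d12, d14, d16} ∩ {d1, d2, d3, d4, d7, d8, d9, d10, d11} = {d4, d7, d9, d10, d11}
… ∩ ⟦brave⟧ = {d4, d7, d9, d10, d11} ∩ {d1, d6, d8, d11, d12, d13, d14, d16} = {d11}
So ⟦brave actor across from d15⟧ = {d11}.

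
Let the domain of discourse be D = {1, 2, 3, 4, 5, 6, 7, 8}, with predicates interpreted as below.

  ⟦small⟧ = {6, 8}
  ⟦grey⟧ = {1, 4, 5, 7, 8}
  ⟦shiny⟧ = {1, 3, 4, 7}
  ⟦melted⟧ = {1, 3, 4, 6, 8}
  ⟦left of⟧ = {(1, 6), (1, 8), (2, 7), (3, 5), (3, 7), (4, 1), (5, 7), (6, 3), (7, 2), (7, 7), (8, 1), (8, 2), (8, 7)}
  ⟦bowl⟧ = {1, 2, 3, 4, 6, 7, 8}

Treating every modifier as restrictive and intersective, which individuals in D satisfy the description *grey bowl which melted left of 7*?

{8}

⟦which melted⟧ = ⟦melted⟧ = {1, 3, 4, 6, 8}
⟦left of 7⟧ = {x : ⟨x, 7⟩ ∈ ⟦left of⟧} = {2, 3, 5, 7, 8}
⟦bowl⟧ = {1, 2, 3, 4, 6, 7, 8}
… ∩ ⟦which melted⟧ = {1, 2, 3, 4, 6, 7, 8} ∩ {1, 3, 4, 6, 8} = {1, 3, 4, 6, 8}
… ∩ ⟦left of 7⟧ = {1, 3, 4, 6, 8} ∩ {2, 3, 5, 7, 8} = {3, 8}
… ∩ ⟦grey⟧ = {3, 8} ∩ {1, 4, 5, 7, 8} = {8}
So ⟦grey bowl which melted left of 7⟧ = {8}.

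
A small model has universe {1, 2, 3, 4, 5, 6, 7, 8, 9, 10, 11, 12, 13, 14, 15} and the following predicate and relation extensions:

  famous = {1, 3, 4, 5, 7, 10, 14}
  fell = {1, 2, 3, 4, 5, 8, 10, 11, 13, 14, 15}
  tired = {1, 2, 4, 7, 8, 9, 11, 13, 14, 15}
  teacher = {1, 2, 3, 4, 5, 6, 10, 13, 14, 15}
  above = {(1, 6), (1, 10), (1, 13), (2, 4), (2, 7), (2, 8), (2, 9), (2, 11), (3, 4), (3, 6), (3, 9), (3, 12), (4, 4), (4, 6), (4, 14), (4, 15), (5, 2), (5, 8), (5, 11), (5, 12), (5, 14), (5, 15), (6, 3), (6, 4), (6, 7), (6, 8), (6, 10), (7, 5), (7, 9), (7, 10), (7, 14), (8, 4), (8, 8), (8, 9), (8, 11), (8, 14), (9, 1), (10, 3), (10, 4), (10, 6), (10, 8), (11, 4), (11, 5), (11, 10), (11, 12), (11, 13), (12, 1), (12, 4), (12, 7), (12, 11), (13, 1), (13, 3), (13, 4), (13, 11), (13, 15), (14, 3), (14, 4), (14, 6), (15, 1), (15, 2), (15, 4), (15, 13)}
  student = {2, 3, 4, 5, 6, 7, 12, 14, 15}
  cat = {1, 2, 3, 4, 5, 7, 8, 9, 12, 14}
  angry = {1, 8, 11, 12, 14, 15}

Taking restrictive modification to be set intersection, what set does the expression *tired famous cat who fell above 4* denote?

{4, 14}

⟦who fell⟧ = ⟦fell⟧ = {1, 2, 3, 4, 5, 8, 10, 11, 13, 14, 15}
⟦above 4⟧ = {x : ⟨x, 4⟩ ∈ ⟦above⟧} = {2, 3, 4, 6, 8, 10, 11, 12, 13, 14, 15}
⟦cat⟧ = {1, 2, 3, 4, 5, 7, 8, 9, 12, 14}
… ∩ ⟦who fell⟧ = {1, 2, 3, 4, 5, 7, 8, 9, 12, 14} ∩ {1, 2, 3, 4, 5, 8, 10, 11, 13, 14, 15} = {1, 2, 3, 4, 5, 8, 14}
… ∩ ⟦above 4⟧ = {1, 2, 3, 4, 5, 8, 14} ∩ {2, 3, 4, 6, 8, 10, 11, 12, 13, 14, 15} = {2, 3, 4, 8, 14}
… ∩ ⟦tired⟧ = {2, 3, 4, 8, 14} ∩ {1, 2, 4, 7, 8, 9, 11, 13, 14, 15} = {2, 4, 8, 14}
… ∩ ⟦famous⟧ = {2, 4, 8, 14} ∩ {1, 3, 4, 5, 7, 10, 14} = {4, 14}
So ⟦tired famous cat who fell above 4⟧ = {4, 14}.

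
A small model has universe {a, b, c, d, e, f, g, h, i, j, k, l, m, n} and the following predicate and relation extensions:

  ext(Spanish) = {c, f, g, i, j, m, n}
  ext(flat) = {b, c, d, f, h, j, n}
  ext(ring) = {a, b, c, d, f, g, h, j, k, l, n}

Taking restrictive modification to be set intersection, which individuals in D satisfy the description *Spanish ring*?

{c, f, g, j, n}

⟦ring⟧ = {a, b, c, d, f, g, h, j, k, l, n}
… ∩ ⟦Spanish⟧ = {a, b, c, d, f, g, h, j, k, l, n} ∩ {c, f, g, i, j, m, n} = {c, f, g, j, n}
So ⟦Spanish ring⟧ = {c, f, g, j, n}.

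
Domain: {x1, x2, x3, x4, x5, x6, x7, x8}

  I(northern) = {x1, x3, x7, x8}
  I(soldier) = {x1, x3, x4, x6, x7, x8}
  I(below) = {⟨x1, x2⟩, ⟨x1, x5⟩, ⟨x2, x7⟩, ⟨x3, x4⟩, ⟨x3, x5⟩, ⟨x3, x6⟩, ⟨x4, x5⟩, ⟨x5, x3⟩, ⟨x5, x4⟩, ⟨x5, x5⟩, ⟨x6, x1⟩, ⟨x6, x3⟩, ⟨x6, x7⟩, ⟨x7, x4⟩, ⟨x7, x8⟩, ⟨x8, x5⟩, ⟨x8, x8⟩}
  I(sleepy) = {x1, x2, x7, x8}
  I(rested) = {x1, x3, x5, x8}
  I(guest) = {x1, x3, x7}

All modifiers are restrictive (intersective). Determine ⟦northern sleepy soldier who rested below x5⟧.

⟦who rested⟧ = ⟦rested⟧ = {x1, x3, x5, x8}
⟦below x5⟧ = {x : ⟨x, x5⟩ ∈ ⟦below⟧} = {x1, x3, x4, x5, x8}
⟦soldier⟧ = {x1, x3, x4, x6, x7, x8}
… ∩ ⟦who rested⟧ = {x1, x3, x4, x6, x7, x8} ∩ {x1, x3, x5, x8} = {x1, x3, x8}
… ∩ ⟦below x5⟧ = {x1, x3, x8} ∩ {x1, x3, x4, x5, x8} = {x1, x3, x8}
… ∩ ⟦northern⟧ = {x1, x3, x8} ∩ {x1, x3, x7, x8} = {x1, x3, x8}
… ∩ ⟦sleepy⟧ = {x1, x3, x8} ∩ {x1, x2, x7, x8} = {x1, x8}
So ⟦northern sleepy soldier who rested below x5⟧ = {x1, x8}.

{x1, x8}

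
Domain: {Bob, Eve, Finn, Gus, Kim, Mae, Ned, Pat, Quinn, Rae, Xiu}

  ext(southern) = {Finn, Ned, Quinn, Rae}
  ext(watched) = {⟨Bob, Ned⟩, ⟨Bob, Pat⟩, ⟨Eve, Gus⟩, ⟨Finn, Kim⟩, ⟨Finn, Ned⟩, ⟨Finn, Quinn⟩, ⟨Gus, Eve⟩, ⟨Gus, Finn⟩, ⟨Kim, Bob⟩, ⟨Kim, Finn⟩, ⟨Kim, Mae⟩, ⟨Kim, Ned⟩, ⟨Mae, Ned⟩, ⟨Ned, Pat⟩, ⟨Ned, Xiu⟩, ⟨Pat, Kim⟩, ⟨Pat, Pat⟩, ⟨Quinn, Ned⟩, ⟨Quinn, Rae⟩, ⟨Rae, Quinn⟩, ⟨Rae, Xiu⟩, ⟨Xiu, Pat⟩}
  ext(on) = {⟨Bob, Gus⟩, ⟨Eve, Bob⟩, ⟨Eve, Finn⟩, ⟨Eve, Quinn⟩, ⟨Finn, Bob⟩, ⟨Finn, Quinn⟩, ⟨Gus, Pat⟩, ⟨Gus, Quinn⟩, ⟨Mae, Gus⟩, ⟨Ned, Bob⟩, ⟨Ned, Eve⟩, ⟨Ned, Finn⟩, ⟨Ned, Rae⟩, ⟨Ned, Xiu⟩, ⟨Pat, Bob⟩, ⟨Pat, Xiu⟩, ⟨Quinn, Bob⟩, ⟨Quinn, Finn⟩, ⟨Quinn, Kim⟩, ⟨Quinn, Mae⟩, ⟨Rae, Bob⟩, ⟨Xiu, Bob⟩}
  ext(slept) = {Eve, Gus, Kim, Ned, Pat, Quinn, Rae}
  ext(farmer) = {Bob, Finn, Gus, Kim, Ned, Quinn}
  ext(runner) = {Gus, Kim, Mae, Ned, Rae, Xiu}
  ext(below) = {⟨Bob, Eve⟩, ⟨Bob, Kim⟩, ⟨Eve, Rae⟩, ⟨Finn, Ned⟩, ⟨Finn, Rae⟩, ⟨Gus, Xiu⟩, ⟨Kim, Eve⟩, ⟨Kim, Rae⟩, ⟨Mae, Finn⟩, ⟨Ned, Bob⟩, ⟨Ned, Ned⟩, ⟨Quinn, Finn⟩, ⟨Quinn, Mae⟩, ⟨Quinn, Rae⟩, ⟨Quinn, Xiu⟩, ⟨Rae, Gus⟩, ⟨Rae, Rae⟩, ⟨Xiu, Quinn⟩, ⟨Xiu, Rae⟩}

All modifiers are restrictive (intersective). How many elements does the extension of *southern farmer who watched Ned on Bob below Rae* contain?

⟦who watched Ned⟧ = {x : ⟨x, Ned⟩ ∈ ⟦watched⟧} = {Bob, Finn, Kim, Mae, Quinn}
⟦on Bob⟧ = {x : ⟨x, Bob⟩ ∈ ⟦on⟧} = {Eve, Finn, Ned, Pat, Quinn, Rae, Xiu}
⟦below Rae⟧ = {x : ⟨x, Rae⟩ ∈ ⟦below⟧} = {Eve, Finn, Kim, Quinn, Rae, Xiu}
⟦farmer⟧ = {Bob, Finn, Gus, Kim, Ned, Quinn}
… ∩ ⟦who watched Ned⟧ = {Bob, Finn, Gus, Kim, Ned, Quinn} ∩ {Bob, Finn, Kim, Mae, Quinn} = {Bob, Finn, Kim, Quinn}
… ∩ ⟦on Bob⟧ = {Bob, Finn, Kim, Quinn} ∩ {Eve, Finn, Ned, Pat, Quinn, Rae, Xiu} = {Finn, Quinn}
… ∩ ⟦below Rae⟧ = {Finn, Quinn} ∩ {Eve, Finn, Kim, Quinn, Rae, Xiu} = {Finn, Quinn}
… ∩ ⟦southern⟧ = {Finn, Quinn} ∩ {Finn, Ned, Quinn, Rae} = {Finn, Quinn}
⟦southern farmer who watched Ned on Bob below Rae⟧ = {Finn, Quinn}, so the cardinality is 2.

2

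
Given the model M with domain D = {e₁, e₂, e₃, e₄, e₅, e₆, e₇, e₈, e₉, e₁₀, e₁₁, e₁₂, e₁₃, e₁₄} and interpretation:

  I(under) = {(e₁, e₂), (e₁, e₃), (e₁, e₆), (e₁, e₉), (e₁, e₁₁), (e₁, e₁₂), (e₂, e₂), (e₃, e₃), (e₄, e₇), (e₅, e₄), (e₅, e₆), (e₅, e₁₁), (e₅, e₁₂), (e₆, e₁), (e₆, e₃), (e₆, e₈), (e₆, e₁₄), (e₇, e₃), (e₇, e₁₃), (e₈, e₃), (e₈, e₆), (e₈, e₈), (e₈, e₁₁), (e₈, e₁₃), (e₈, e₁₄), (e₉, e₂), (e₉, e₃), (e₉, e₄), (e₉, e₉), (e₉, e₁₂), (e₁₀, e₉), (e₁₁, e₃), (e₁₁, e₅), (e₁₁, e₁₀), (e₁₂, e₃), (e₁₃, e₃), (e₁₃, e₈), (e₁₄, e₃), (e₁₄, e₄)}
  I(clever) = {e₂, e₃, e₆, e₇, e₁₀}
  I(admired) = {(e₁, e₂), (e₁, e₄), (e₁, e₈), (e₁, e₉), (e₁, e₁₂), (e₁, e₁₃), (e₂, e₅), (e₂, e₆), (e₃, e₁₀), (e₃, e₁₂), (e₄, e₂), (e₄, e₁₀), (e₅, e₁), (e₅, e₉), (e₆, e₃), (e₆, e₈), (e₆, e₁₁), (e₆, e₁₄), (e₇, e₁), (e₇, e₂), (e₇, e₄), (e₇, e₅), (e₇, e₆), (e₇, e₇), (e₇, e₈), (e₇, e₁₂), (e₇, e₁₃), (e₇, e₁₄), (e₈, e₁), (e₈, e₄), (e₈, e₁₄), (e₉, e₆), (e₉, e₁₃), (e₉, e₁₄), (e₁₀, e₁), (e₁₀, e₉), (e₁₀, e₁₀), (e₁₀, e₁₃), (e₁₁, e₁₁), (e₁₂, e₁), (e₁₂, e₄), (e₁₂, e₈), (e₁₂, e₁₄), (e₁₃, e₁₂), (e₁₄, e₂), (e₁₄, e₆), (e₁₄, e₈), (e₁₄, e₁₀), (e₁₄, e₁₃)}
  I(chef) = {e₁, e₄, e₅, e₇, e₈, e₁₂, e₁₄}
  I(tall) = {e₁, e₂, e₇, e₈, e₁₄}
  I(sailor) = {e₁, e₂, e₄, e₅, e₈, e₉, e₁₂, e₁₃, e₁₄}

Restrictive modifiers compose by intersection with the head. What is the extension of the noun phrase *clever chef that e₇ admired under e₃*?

{e₇}

⟦that e₇ admired⟧ = {x : ⟨e₇, x⟩ ∈ ⟦admired⟧} = {e₁, e₂, e₄, e₅, e₆, e₇, e₈, e₁₂, e₁₃, e₁₄}
⟦under e₃⟧ = {x : ⟨x, e₃⟩ ∈ ⟦under⟧} = {e₁, e₃, e₆, e₇, e₈, e₉, e₁₁, e₁₂, e₁₃, e₁₄}
⟦chef⟧ = {e₁, e₄, e₅, e₇, e₈, e₁₂, e₁₄}
… ∩ ⟦that e₇ admired⟧ = {e₁, e₄, e₅, e₇, e₈, e₁₂, e₁₄} ∩ {e₁, e₂, e₄, e₅, e₆, e₇, e₈, e₁₂, e₁₃, e₁₄} = {e₁, e₄, e₅, e₇, e₈, e₁₂, e₁₄}
… ∩ ⟦under e₃⟧ = {e₁, e₄, e₅, e₇, e₈, e₁₂, e₁₄} ∩ {e₁, e₃, e₆, e₇, e₈, e₉, e₁₁, e₁₂, e₁₃, e₁₄} = {e₁, e₇, e₈, e₁₂, e₁₄}
… ∩ ⟦clever⟧ = {e₁, e₇, e₈, e₁₂, e₁₄} ∩ {e₂, e₃, e₆, e₇, e₁₀} = {e₇}
So ⟦clever chef that e₇ admired under e₃⟧ = {e₇}.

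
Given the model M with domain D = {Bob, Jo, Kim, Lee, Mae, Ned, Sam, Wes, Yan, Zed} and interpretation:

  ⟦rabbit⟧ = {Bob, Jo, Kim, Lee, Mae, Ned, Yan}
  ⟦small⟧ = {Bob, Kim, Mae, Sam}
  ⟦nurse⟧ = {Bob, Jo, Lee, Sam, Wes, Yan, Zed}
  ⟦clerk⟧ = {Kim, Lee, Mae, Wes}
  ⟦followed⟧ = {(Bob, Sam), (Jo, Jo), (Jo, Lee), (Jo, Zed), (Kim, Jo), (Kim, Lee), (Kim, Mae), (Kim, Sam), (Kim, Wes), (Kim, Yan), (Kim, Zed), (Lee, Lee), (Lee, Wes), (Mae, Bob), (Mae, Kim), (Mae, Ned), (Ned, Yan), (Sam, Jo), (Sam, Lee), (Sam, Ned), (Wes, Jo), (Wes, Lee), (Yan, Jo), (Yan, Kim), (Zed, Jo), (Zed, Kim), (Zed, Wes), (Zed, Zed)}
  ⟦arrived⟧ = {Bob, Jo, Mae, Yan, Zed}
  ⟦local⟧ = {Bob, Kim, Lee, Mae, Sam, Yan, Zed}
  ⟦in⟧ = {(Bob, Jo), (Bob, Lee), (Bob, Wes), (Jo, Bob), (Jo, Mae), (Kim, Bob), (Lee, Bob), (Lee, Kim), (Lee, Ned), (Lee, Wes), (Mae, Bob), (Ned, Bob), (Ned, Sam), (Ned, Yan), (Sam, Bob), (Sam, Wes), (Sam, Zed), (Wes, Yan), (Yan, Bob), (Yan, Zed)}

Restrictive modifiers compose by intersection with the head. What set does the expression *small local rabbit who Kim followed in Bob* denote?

⟦who Kim followed⟧ = {x : ⟨Kim, x⟩ ∈ ⟦followed⟧} = {Jo, Lee, Mae, Sam, Wes, Yan, Zed}
⟦in Bob⟧ = {x : ⟨x, Bob⟩ ∈ ⟦in⟧} = {Jo, Kim, Lee, Mae, Ned, Sam, Yan}
⟦rabbit⟧ = {Bob, Jo, Kim, Lee, Mae, Ned, Yan}
… ∩ ⟦who Kim followed⟧ = {Bob, Jo, Kim, Lee, Mae, Ned, Yan} ∩ {Jo, Lee, Mae, Sam, Wes, Yan, Zed} = {Jo, Lee, Mae, Yan}
… ∩ ⟦in Bob⟧ = {Jo, Lee, Mae, Yan} ∩ {Jo, Kim, Lee, Mae, Ned, Sam, Yan} = {Jo, Lee, Mae, Yan}
… ∩ ⟦small⟧ = {Jo, Lee, Mae, Yan} ∩ {Bob, Kim, Mae, Sam} = {Mae}
… ∩ ⟦local⟧ = {Mae} ∩ {Bob, Kim, Lee, Mae, Sam, Yan, Zed} = {Mae}
So ⟦small local rabbit who Kim followed in Bob⟧ = {Mae}.

{Mae}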